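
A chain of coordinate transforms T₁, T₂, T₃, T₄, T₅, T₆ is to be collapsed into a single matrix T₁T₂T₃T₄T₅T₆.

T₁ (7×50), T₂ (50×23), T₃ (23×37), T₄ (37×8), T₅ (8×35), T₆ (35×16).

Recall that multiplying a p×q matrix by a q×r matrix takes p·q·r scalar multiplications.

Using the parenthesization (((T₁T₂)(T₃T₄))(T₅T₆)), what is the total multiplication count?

(T₁T₂): 7×50 by 50×23 → 7×23, cost 7·50·23 = 8050
(T₃T₄): 23×37 by 37×8 → 23×8, cost 23·37·8 = 6808
((T₁T₂)(T₃T₄)): 7×23 by 23×8 → 7×8, cost 7·23·8 = 1288; cumulative 16146
(T₅T₆): 8×35 by 35×16 → 8×16, cost 8·35·16 = 4480
(((T₁T₂)(T₃T₄))(T₅T₆)): 7×8 by 8×16 → 7×16, cost 7·8·16 = 896; cumulative 21522
Total: 21522 scalar multiplications.

21522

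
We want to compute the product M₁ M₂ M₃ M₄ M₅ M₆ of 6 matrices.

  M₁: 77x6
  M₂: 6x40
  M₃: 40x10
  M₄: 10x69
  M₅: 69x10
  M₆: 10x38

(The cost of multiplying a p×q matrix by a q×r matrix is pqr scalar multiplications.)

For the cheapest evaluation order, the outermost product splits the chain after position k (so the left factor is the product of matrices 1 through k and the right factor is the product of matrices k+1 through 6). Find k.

1

Adjacent pairs: M₁M₂ = 77·6·40 = 18480; M₂M₃ = 6·40·10 = 2400; M₃M₄ = 40·10·69 = 27600; M₄M₅ = 10·69·10 = 6900; M₅M₆ = 69·10·38 = 26220.
Length 3: M₁..M₃: k=1: 0+2400+77·6·10=7020; k=2: 18480+0+77·40·10=49280 → min 7020 | M₂..M₄: k=2: 0+27600+6·40·69=44160; k=3: 2400+0+6·10·69=6540 → min 6540 | M₃..M₅: k=3: 0+6900+40·10·10=10900; k=4: 27600+0+40·69·10=55200 → min 10900 | M₄..M₆: k=4: 0+26220+10·69·38=52440; k=5: 6900+0+10·10·38=10700 → min 10700.
Length 4: M₁..M₄: k=1: 0+6540+77·6·69=38418; k=2: 18480+27600+77·40·69=258600; k=3: 7020+0+77·10·69=60150 → min 38418 | M₂..M₅: k=2: 0+10900+6·40·10=13300; k=3: 2400+6900+6·10·10=9900; k=4: 6540+0+6·69·10=10680 → min 9900 | M₃..M₆: k=3: 0+10700+40·10·38=25900; k=4: 27600+26220+40·69·38=158700; k=5: 10900+0+40·10·38=26100 → min 25900.
Length 5: M₁..M₅: k=1: 0+9900+77·6·10=14520; k=2: 18480+10900+77·40·10=60180; k=3: 7020+6900+77·10·10=21620; k=4: 38418+0+77·69·10=91548 → min 14520 | M₂..M₆: k=2: 0+25900+6·40·38=35020; k=3: 2400+10700+6·10·38=15380; k=4: 6540+26220+6·69·38=48492; k=5: 9900+0+6·10·38=12180 → min 12180.
Top-level splits: k=1: (M₁..M₁)·(M₂..M₆) → 0+12180+77·6·38 = 29736; k=2: (M₁..M₂)·(M₃..M₆) → 18480+25900+77·40·38 = 161420; k=3: (M₁..M₃)·(M₄..M₆) → 7020+10700+77·10·38 = 46980; k=4: (M₁..M₄)·(M₅..M₆) → 38418+26220+77·69·38 = 266532; k=5: (M₁..M₅)·(M₆..M₆) → 14520+0+77·10·38 = 43780.
Best split is after M₁, i.e. k = 1.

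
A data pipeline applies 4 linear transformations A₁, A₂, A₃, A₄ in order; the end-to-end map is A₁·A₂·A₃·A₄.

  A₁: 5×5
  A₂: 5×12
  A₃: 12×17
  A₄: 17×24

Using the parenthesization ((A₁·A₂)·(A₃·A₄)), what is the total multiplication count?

(A₁·A₂): 5×5 by 5×12 → 5×12, cost 5·5·12 = 300
(A₃·A₄): 12×17 by 17×24 → 12×24, cost 12·17·24 = 4896
((A₁·A₂)·(A₃·A₄)): 5×12 by 12×24 → 5×24, cost 5·12·24 = 1440; cumulative 6636
Total: 6636 scalar multiplications.

6636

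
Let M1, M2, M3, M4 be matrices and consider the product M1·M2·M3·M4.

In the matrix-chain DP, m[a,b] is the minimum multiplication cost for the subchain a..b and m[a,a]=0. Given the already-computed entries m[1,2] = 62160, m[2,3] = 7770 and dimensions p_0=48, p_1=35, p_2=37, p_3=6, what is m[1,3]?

17850

m[1,3] = min over k∈[1,2] of m[1,k]+m[k+1,3]+p_{0}·p_k·p_{3}.
k=1: 0 + 7770 + 48·35·6 = 17850; k=2: 62160 + 0 + 48·37·6 = 72816.
Minimum: 17850 at k=1.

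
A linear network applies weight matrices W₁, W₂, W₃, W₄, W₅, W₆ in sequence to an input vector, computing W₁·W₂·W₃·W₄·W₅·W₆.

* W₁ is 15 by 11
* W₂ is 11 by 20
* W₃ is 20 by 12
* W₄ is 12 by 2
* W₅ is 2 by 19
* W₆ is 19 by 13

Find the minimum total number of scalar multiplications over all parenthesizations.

2134

Adjacent pairs: W₁W₂ = 15·11·20 = 3300; W₂W₃ = 11·20·12 = 2640; W₃W₄ = 20·12·2 = 480; W₄W₅ = 12·2·19 = 456; W₅W₆ = 2·19·13 = 494.
Length 3: W₁..W₃: k=1: 0+2640+15·11·12=4620; k=2: 3300+0+15·20·12=6900 → min 4620 | W₂..W₄: k=2: 0+480+11·20·2=920; k=3: 2640+0+11·12·2=2904 → min 920 | W₃..W₅: k=3: 0+456+20·12·19=5016; k=4: 480+0+20·2·19=1240 → min 1240 | W₄..W₆: k=4: 0+494+12·2·13=806; k=5: 456+0+12·19·13=3420 → min 806.
Length 4: W₁..W₄: k=1: 0+920+15·11·2=1250; k=2: 3300+480+15·20·2=4380; k=3: 4620+0+15·12·2=4980 → min 1250 | W₂..W₅: k=2: 0+1240+11·20·19=5420; k=3: 2640+456+11·12·19=5604; k=4: 920+0+11·2·19=1338 → min 1338 | W₃..W₆: k=3: 0+806+20·12·13=3926; k=4: 480+494+20·2·13=1494; k=5: 1240+0+20·19·13=6180 → min 1494.
Length 5: W₁..W₅: k=1: 0+1338+15·11·19=4473; k=2: 3300+1240+15·20·19=10240; k=3: 4620+456+15·12·19=8496; k=4: 1250+0+15·2·19=1820 → min 1820 | W₂..W₆: k=2: 0+1494+11·20·13=4354; k=3: 2640+806+11·12·13=5162; k=4: 920+494+11·2·13=1700; k=5: 1338+0+11·19·13=4055 → min 1700.
Length 6: W₁..W₆: k=1: 0+1700+15·11·13=3845; k=2: 3300+1494+15·20·13=8694; k=3: 4620+806+15·12·13=7766; k=4: 1250+494+15·2·13=2134; k=5: 1820+0+15·19·13=5525 → min 2134.
Optimal order: ((W₁·(W₂·(W₃·W₄)))·(W₅·W₆)) with cost 2134.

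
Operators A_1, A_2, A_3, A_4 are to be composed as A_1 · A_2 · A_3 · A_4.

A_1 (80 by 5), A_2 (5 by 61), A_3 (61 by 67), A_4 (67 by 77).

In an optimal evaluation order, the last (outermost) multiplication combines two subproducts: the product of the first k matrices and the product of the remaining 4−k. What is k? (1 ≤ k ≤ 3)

Adjacent pairs: A_1A_2 = 80·5·61 = 24400; A_2A_3 = 5·61·67 = 20435; A_3A_4 = 61·67·77 = 314699.
Length 3: A_1..A_3: k=1: 0+20435+80·5·67=47235; k=2: 24400+0+80·61·67=351360 → min 47235 | A_2..A_4: k=2: 0+314699+5·61·77=338184; k=3: 20435+0+5·67·77=46230 → min 46230.
Top-level splits: k=1: (A_1..A_1)·(A_2..A_4) → 0+46230+80·5·77 = 77030; k=2: (A_1..A_2)·(A_3..A_4) → 24400+314699+80·61·77 = 714859; k=3: (A_1..A_3)·(A_4..A_4) → 47235+0+80·67·77 = 459955.
Best split is after A_1, i.e. k = 1.

1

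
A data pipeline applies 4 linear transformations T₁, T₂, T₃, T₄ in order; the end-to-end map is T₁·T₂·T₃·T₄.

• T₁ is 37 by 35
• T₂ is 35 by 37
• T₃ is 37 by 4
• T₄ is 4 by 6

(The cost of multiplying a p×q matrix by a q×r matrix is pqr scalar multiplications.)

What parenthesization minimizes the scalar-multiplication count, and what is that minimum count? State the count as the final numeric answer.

11248

Adjacent pairs: T₁T₂ = 37·35·37 = 47915; T₂T₃ = 35·37·4 = 5180; T₃T₄ = 37·4·6 = 888.
Length 3: T₁..T₃: k=1: 0+5180+37·35·4=10360; k=2: 47915+0+37·37·4=53391 → min 10360 | T₂..T₄: k=2: 0+888+35·37·6=8658; k=3: 5180+0+35·4·6=6020 → min 6020.
Length 4: T₁..T₄: k=1: 0+6020+37·35·6=13790; k=2: 47915+888+37·37·6=57017; k=3: 10360+0+37·4·6=11248 → min 11248.
Optimal parenthesization: ((T₁·(T₂·T₃))·T₄) with cost 11248.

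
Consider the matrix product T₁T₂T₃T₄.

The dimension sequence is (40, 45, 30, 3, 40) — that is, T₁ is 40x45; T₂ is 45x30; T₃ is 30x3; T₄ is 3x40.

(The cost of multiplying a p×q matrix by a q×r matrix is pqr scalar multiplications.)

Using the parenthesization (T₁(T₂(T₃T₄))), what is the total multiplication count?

129600

(T₃T₄): 30×3 by 3×40 → 30×40, cost 30·3·40 = 3600
(T₂(T₃T₄)): 45×30 by 30×40 → 45×40, cost 45·30·40 = 54000; cumulative 57600
(T₁(T₂(T₃T₄))): 40×45 by 45×40 → 40×40, cost 40·45·40 = 72000; cumulative 129600
Total: 129600 scalar multiplications.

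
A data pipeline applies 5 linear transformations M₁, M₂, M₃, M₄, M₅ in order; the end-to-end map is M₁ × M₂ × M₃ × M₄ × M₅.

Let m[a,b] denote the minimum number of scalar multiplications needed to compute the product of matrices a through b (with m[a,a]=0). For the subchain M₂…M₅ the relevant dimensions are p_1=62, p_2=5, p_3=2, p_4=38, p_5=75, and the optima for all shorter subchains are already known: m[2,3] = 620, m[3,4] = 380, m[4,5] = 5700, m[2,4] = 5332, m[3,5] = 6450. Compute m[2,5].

m[2,5] = min over k∈[2,4] of m[2,k]+m[k+1,5]+p_{1}·p_k·p_{5}.
k=2: 0 + 6450 + 62·5·75 = 29700; k=3: 620 + 5700 + 62·2·75 = 15620; k=4: 5332 + 0 + 62·38·75 = 182032.
Minimum: 15620 at k=3.

15620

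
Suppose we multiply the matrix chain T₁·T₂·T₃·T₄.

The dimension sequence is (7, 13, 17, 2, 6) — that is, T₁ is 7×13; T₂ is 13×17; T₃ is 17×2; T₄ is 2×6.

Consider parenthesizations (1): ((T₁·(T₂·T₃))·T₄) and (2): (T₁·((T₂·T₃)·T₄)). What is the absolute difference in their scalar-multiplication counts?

436

Order (1) = ((T₁·(T₂·T₃))·T₄): (T₂·T₃): 13×17 by 17×2 → 13×2, cost 13·17·2 = 442; (T₁·(T₂·T₃)): 7×13 by 13×2 → 7×2, cost 7·13·2 = 182; cumulative 624; ((T₁·(T₂·T₃))·T₄): 7×2 by 2×6 → 7×6, cost 7·2·6 = 84; cumulative 708. Total 708.
Order (2) = (T₁·((T₂·T₃)·T₄)): (T₂·T₃): 13×17 by 17×2 → 13×2, cost 13·17·2 = 442; ((T₂·T₃)·T₄): 13×2 by 2×6 → 13×6, cost 13·2·6 = 156; cumulative 598; (T₁·((T₂·T₃)·T₄)): 7×13 by 13×6 → 7×6, cost 7·13·6 = 546; cumulative 1144. Total 1144.
Difference: |708 − 1144| = 436.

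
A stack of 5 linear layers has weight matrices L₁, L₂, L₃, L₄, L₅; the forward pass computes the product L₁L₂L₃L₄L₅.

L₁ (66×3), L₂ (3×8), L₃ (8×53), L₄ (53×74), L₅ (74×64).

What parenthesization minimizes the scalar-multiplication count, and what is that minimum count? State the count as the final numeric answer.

Adjacent pairs: L₁L₂ = 66·3·8 = 1584; L₂L₃ = 3·8·53 = 1272; L₃L₄ = 8·53·74 = 31376; L₄L₅ = 53·74·64 = 251008.
Length 3: L₁..L₃: k=1: 0+1272+66·3·53=11766; k=2: 1584+0+66·8·53=29568 → min 11766 | L₂..L₄: k=2: 0+31376+3·8·74=33152; k=3: 1272+0+3·53·74=13038 → min 13038 | L₃..L₅: k=3: 0+251008+8·53·64=278144; k=4: 31376+0+8·74·64=69264 → min 69264.
Length 4: L₁..L₄: k=1: 0+13038+66·3·74=27690; k=2: 1584+31376+66·8·74=72032; k=3: 11766+0+66·53·74=270618 → min 27690 | L₂..L₅: k=2: 0+69264+3·8·64=70800; k=3: 1272+251008+3·53·64=262456; k=4: 13038+0+3·74·64=27246 → min 27246.
Length 5: L₁..L₅: k=1: 0+27246+66·3·64=39918; k=2: 1584+69264+66·8·64=104640; k=3: 11766+251008+66·53·64=486646; k=4: 27690+0+66·74·64=340266 → min 39918.
Optimal parenthesization: (L₁(((L₂L₃)L₄)L₅)) with cost 39918.

39918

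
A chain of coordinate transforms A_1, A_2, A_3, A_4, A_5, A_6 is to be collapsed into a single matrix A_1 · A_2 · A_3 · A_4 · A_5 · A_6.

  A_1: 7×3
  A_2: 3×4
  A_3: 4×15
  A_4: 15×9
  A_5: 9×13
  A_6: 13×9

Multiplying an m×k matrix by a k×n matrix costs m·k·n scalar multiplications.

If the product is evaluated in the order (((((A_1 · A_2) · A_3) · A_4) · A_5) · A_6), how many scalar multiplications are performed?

3087

(A_1 · A_2): 7×3 by 3×4 → 7×4, cost 7·3·4 = 84
((A_1 · A_2) · A_3): 7×4 by 4×15 → 7×15, cost 7·4·15 = 420; cumulative 504
(((A_1 · A_2) · A_3) · A_4): 7×15 by 15×9 → 7×9, cost 7·15·9 = 945; cumulative 1449
((((A_1 · A_2) · A_3) · A_4) · A_5): 7×9 by 9×13 → 7×13, cost 7·9·13 = 819; cumulative 2268
(((((A_1 · A_2) · A_3) · A_4) · A_5) · A_6): 7×13 by 13×9 → 7×9, cost 7·13·9 = 819; cumulative 3087
Total: 3087 scalar multiplications.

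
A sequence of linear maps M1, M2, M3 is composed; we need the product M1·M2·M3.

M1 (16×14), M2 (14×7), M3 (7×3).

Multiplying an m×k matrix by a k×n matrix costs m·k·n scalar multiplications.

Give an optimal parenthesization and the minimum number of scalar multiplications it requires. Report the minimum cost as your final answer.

(M1·(M2·M3)): cost 966.
((M1·M2)·M3): cost 1904.
Optimal: (M1·(M2·M3)) with cost 966.

966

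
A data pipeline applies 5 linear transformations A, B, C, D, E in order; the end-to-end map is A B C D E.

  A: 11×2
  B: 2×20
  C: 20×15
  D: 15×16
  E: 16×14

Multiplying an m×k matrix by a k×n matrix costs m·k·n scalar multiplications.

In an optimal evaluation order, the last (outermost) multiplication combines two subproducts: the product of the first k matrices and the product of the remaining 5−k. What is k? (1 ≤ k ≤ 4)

Adjacent pairs: AB = 11·2·20 = 440; BC = 2·20·15 = 600; CD = 20·15·16 = 4800; DE = 15·16·14 = 3360.
Length 3: A..C: k=1: 0+600+11·2·15=930; k=2: 440+0+11·20·15=3740 → min 930 | B..D: k=2: 0+4800+2·20·16=5440; k=3: 600+0+2·15·16=1080 → min 1080 | C..E: k=3: 0+3360+20·15·14=7560; k=4: 4800+0+20·16·14=9280 → min 7560.
Length 4: A..D: k=1: 0+1080+11·2·16=1432; k=2: 440+4800+11·20·16=8760; k=3: 930+0+11·15·16=3570 → min 1432 | B..E: k=2: 0+7560+2·20·14=8120; k=3: 600+3360+2·15·14=4380; k=4: 1080+0+2·16·14=1528 → min 1528.
Top-level splits: k=1: (A..A)·(B..E) → 0+1528+11·2·14 = 1836; k=2: (A..B)·(C..E) → 440+7560+11·20·14 = 11080; k=3: (A..C)·(D..E) → 930+3360+11·15·14 = 6600; k=4: (A..D)·(E..E) → 1432+0+11·16·14 = 3896.
Best split is after A, i.e. k = 1.

1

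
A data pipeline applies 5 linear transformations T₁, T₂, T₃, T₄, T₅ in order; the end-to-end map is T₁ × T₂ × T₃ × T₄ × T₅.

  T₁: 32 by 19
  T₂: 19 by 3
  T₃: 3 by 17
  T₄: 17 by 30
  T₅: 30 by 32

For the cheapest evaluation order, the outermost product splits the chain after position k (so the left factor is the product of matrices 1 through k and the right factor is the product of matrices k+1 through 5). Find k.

Adjacent pairs: T₁T₂ = 32·19·3 = 1824; T₂T₃ = 19·3·17 = 969; T₃T₄ = 3·17·30 = 1530; T₄T₅ = 17·30·32 = 16320.
Length 3: T₁..T₃: k=1: 0+969+32·19·17=11305; k=2: 1824+0+32·3·17=3456 → min 3456 | T₂..T₄: k=2: 0+1530+19·3·30=3240; k=3: 969+0+19·17·30=10659 → min 3240 | T₃..T₅: k=3: 0+16320+3·17·32=17952; k=4: 1530+0+3·30·32=4410 → min 4410.
Length 4: T₁..T₄: k=1: 0+3240+32·19·30=21480; k=2: 1824+1530+32·3·30=6234; k=3: 3456+0+32·17·30=19776 → min 6234 | T₂..T₅: k=2: 0+4410+19·3·32=6234; k=3: 969+16320+19·17·32=27625; k=4: 3240+0+19·30·32=21480 → min 6234.
Top-level splits: k=1: (T₁..T₁)·(T₂..T₅) → 0+6234+32·19·32 = 25690; k=2: (T₁..T₂)·(T₃..T₅) → 1824+4410+32·3·32 = 9306; k=3: (T₁..T₃)·(T₄..T₅) → 3456+16320+32·17·32 = 37184; k=4: (T₁..T₄)·(T₅..T₅) → 6234+0+32·30·32 = 36954.
Best split is after T₂, i.e. k = 2.

2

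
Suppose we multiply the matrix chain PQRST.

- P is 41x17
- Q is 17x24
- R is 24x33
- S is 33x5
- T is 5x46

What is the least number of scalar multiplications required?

18915

Adjacent pairs: PQ = 41·17·24 = 16728; QR = 17·24·33 = 13464; RS = 24·33·5 = 3960; ST = 33·5·46 = 7590.
Length 3: P..R: k=1: 0+13464+41·17·33=36465; k=2: 16728+0+41·24·33=49200 → min 36465 | Q..S: k=2: 0+3960+17·24·5=6000; k=3: 13464+0+17·33·5=16269 → min 6000 | R..T: k=3: 0+7590+24·33·46=44022; k=4: 3960+0+24·5·46=9480 → min 9480.
Length 4: P..S: k=1: 0+6000+41·17·5=9485; k=2: 16728+3960+41·24·5=25608; k=3: 36465+0+41·33·5=43230 → min 9485 | Q..T: k=2: 0+9480+17·24·46=28248; k=3: 13464+7590+17·33·46=46860; k=4: 6000+0+17·5·46=9910 → min 9910.
Length 5: P..T: k=1: 0+9910+41·17·46=41972; k=2: 16728+9480+41·24·46=71472; k=3: 36465+7590+41·33·46=106293; k=4: 9485+0+41·5·46=18915 → min 18915.
Optimal order: ((P(Q(RS)))T) with cost 18915.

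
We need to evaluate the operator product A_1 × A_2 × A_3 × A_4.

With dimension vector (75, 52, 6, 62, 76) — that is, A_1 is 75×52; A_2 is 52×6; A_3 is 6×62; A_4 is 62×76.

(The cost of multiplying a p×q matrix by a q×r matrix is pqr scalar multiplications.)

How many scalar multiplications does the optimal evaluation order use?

Adjacent pairs: A_1A_2 = 75·52·6 = 23400; A_2A_3 = 52·6·62 = 19344; A_3A_4 = 6·62·76 = 28272.
Length 3: A_1..A_3: k=1: 0+19344+75·52·62=261144; k=2: 23400+0+75·6·62=51300 → min 51300 | A_2..A_4: k=2: 0+28272+52·6·76=51984; k=3: 19344+0+52·62·76=264368 → min 51984.
Length 4: A_1..A_4: k=1: 0+51984+75·52·76=348384; k=2: 23400+28272+75·6·76=85872; k=3: 51300+0+75·62·76=404700 → min 85872.
Optimal order: ((A_1 × A_2) × (A_3 × A_4)) with cost 85872.

85872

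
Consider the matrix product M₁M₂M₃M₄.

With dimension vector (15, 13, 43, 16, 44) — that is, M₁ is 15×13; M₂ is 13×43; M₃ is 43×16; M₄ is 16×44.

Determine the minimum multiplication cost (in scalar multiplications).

Adjacent pairs: M₁M₂ = 15·13·43 = 8385; M₂M₃ = 13·43·16 = 8944; M₃M₄ = 43·16·44 = 30272.
Length 3: M₁..M₃: k=1: 0+8944+15·13·16=12064; k=2: 8385+0+15·43·16=18705 → min 12064 | M₂..M₄: k=2: 0+30272+13·43·44=54868; k=3: 8944+0+13·16·44=18096 → min 18096.
Length 4: M₁..M₄: k=1: 0+18096+15·13·44=26676; k=2: 8385+30272+15·43·44=67037; k=3: 12064+0+15·16·44=22624 → min 22624.
Optimal order: ((M₁(M₂M₃))M₄) with cost 22624.

22624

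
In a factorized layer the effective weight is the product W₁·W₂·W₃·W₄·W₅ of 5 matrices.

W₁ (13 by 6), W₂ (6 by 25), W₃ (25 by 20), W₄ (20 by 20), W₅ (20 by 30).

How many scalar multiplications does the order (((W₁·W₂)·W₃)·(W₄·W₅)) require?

(W₁·W₂): 13×6 by 6×25 → 13×25, cost 13·6·25 = 1950
((W₁·W₂)·W₃): 13×25 by 25×20 → 13×20, cost 13·25·20 = 6500; cumulative 8450
(W₄·W₅): 20×20 by 20×30 → 20×30, cost 20·20·30 = 12000
(((W₁·W₂)·W₃)·(W₄·W₅)): 13×20 by 20×30 → 13×30, cost 13·20·30 = 7800; cumulative 28250
Total: 28250 scalar multiplications.

28250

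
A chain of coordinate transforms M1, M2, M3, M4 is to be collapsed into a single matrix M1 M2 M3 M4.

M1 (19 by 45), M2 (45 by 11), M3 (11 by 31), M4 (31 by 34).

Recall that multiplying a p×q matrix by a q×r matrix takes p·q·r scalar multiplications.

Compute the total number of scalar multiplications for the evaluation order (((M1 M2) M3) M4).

35910

(M1 M2): 19×45 by 45×11 → 19×11, cost 19·45·11 = 9405
((M1 M2) M3): 19×11 by 11×31 → 19×31, cost 19·11·31 = 6479; cumulative 15884
(((M1 M2) M3) M4): 19×31 by 31×34 → 19×34, cost 19·31·34 = 20026; cumulative 35910
Total: 35910 scalar multiplications.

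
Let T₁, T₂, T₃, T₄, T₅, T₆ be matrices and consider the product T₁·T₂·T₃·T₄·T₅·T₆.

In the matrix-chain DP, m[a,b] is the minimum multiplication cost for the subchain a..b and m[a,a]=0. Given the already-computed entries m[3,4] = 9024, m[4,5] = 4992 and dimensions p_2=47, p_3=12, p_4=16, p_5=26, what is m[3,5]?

19656

m[3,5] = min over k∈[3,4] of m[3,k]+m[k+1,5]+p_{2}·p_k·p_{5}.
k=3: 0 + 4992 + 47·12·26 = 19656; k=4: 9024 + 0 + 47·16·26 = 28576.
Minimum: 19656 at k=3.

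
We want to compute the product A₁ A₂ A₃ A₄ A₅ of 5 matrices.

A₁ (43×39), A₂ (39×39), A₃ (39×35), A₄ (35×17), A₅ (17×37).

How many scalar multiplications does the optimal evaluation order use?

104618

Adjacent pairs: A₁A₂ = 43·39·39 = 65403; A₂A₃ = 39·39·35 = 53235; A₃A₄ = 39·35·17 = 23205; A₄A₅ = 35·17·37 = 22015.
Length 3: A₁..A₃: k=1: 0+53235+43·39·35=111930; k=2: 65403+0+43·39·35=124098 → min 111930 | A₂..A₄: k=2: 0+23205+39·39·17=49062; k=3: 53235+0+39·35·17=76440 → min 49062 | A₃..A₅: k=3: 0+22015+39·35·37=72520; k=4: 23205+0+39·17·37=47736 → min 47736.
Length 4: A₁..A₄: k=1: 0+49062+43·39·17=77571; k=2: 65403+23205+43·39·17=117117; k=3: 111930+0+43·35·17=137515 → min 77571 | A₂..A₅: k=2: 0+47736+39·39·37=104013; k=3: 53235+22015+39·35·37=125755; k=4: 49062+0+39·17·37=73593 → min 73593.
Length 5: A₁..A₅: k=1: 0+73593+43·39·37=135642; k=2: 65403+47736+43·39·37=175188; k=3: 111930+22015+43·35·37=189630; k=4: 77571+0+43·17·37=104618 → min 104618.
Optimal order: ((A₁ (A₂ (A₃ A₄))) A₅) with cost 104618.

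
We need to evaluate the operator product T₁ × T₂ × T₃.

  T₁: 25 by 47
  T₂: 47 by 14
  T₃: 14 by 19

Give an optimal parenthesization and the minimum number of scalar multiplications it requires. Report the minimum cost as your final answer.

23100

(T₁ × (T₂ × T₃)): cost 34827.
((T₁ × T₂) × T₃): cost 23100.
Optimal: ((T₁ × T₂) × T₃) with cost 23100.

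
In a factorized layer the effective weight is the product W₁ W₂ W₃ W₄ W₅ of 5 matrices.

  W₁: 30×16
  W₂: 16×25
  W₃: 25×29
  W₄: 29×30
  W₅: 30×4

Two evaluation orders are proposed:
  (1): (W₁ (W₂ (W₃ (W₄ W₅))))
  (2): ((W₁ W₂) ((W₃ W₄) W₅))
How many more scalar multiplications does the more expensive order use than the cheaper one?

Order (1) = (W₁ (W₂ (W₃ (W₄ W₅)))): (W₄ W₅): 29×30 by 30×4 → 29×4, cost 29·30·4 = 3480; (W₃ (W₄ W₅)): 25×29 by 29×4 → 25×4, cost 25·29·4 = 2900; cumulative 6380; (W₂ (W₃ (W₄ W₅))): 16×25 by 25×4 → 16×4, cost 16·25·4 = 1600; cumulative 7980; (W₁ (W₂ (W₃ (W₄ W₅)))): 30×16 by 16×4 → 30×4, cost 30·16·4 = 1920; cumulative 9900. Total 9900.
Order (2) = ((W₁ W₂) ((W₃ W₄) W₅)): (W₁ W₂): 30×16 by 16×25 → 30×25, cost 30·16·25 = 12000; (W₃ W₄): 25×29 by 29×30 → 25×30, cost 25·29·30 = 21750; ((W₃ W₄) W₅): 25×30 by 30×4 → 25×4, cost 25·30·4 = 3000; cumulative 24750; ((W₁ W₂) ((W₃ W₄) W₅)): 30×25 by 25×4 → 30×4, cost 30·25·4 = 3000; cumulative 39750. Total 39750.
Difference: |9900 − 39750| = 29850.

29850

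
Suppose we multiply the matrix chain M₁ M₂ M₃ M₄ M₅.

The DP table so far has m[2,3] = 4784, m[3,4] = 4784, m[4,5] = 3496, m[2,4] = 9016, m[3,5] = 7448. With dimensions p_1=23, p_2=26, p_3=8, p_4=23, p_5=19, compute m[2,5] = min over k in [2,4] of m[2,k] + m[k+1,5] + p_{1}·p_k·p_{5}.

11776

m[2,5] = min over k∈[2,4] of m[2,k]+m[k+1,5]+p_{1}·p_k·p_{5}.
k=2: 0 + 7448 + 23·26·19 = 18810; k=3: 4784 + 3496 + 23·8·19 = 11776; k=4: 9016 + 0 + 23·23·19 = 19067.
Minimum: 11776 at k=3.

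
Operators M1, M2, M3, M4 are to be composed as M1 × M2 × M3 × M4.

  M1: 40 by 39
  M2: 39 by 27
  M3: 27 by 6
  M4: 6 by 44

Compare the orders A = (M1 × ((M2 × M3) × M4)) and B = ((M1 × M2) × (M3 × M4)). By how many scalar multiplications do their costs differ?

Order A = (M1 × ((M2 × M3) × M4)): (M2 × M3): 39×27 by 27×6 → 39×6, cost 39·27·6 = 6318; ((M2 × M3) × M4): 39×6 by 6×44 → 39×44, cost 39·6·44 = 10296; cumulative 16614; (M1 × ((M2 × M3) × M4)): 40×39 by 39×44 → 40×44, cost 40·39·44 = 68640; cumulative 85254. Total 85254.
Order B = ((M1 × M2) × (M3 × M4)): (M1 × M2): 40×39 by 39×27 → 40×27, cost 40·39·27 = 42120; (M3 × M4): 27×6 by 6×44 → 27×44, cost 27·6·44 = 7128; ((M1 × M2) × (M3 × M4)): 40×27 by 27×44 → 40×44, cost 40·27·44 = 47520; cumulative 96768. Total 96768.
Difference: |85254 − 96768| = 11514.

11514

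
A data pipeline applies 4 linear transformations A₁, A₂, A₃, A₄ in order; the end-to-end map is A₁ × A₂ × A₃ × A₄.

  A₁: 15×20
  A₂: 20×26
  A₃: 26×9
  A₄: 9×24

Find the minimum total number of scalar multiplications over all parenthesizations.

10620

Adjacent pairs: A₁A₂ = 15·20·26 = 7800; A₂A₃ = 20·26·9 = 4680; A₃A₄ = 26·9·24 = 5616.
Length 3: A₁..A₃: k=1: 0+4680+15·20·9=7380; k=2: 7800+0+15·26·9=11310 → min 7380 | A₂..A₄: k=2: 0+5616+20·26·24=18096; k=3: 4680+0+20·9·24=9000 → min 9000.
Length 4: A₁..A₄: k=1: 0+9000+15·20·24=16200; k=2: 7800+5616+15·26·24=22776; k=3: 7380+0+15·9·24=10620 → min 10620.
Optimal order: ((A₁ × (A₂ × A₃)) × A₄) with cost 10620.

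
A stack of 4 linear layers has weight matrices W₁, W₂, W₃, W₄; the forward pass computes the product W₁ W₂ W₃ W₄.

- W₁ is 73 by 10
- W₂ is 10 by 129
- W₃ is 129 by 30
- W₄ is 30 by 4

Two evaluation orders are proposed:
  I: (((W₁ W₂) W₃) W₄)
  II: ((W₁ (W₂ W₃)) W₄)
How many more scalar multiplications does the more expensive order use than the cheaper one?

Order I = (((W₁ W₂) W₃) W₄): (W₁ W₂): 73×10 by 10×129 → 73×129, cost 73·10·129 = 94170; ((W₁ W₂) W₃): 73×129 by 129×30 → 73×30, cost 73·129·30 = 282510; cumulative 376680; (((W₁ W₂) W₃) W₄): 73×30 by 30×4 → 73×4, cost 73·30·4 = 8760; cumulative 385440. Total 385440.
Order II = ((W₁ (W₂ W₃)) W₄): (W₂ W₃): 10×129 by 129×30 → 10×30, cost 10·129·30 = 38700; (W₁ (W₂ W₃)): 73×10 by 10×30 → 73×30, cost 73·10·30 = 21900; cumulative 60600; ((W₁ (W₂ W₃)) W₄): 73×30 by 30×4 → 73×4, cost 73·30·4 = 8760; cumulative 69360. Total 69360.
Difference: |385440 − 69360| = 316080.

316080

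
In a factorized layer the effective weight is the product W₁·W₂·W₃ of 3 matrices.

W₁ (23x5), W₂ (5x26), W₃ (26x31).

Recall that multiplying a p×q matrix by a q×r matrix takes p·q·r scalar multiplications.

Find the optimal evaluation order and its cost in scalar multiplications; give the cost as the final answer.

7595

(W₁·(W₂·W₃)): cost 7595.
((W₁·W₂)·W₃): cost 21528.
Optimal: (W₁·(W₂·W₃)) with cost 7595.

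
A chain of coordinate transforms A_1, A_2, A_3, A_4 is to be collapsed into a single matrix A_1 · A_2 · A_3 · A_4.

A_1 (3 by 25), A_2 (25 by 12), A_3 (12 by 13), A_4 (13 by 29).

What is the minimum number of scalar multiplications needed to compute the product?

Adjacent pairs: A_1A_2 = 3·25·12 = 900; A_2A_3 = 25·12·13 = 3900; A_3A_4 = 12·13·29 = 4524.
Length 3: A_1..A_3: k=1: 0+3900+3·25·13=4875; k=2: 900+0+3·12·13=1368 → min 1368 | A_2..A_4: k=2: 0+4524+25·12·29=13224; k=3: 3900+0+25·13·29=13325 → min 13224.
Length 4: A_1..A_4: k=1: 0+13224+3·25·29=15399; k=2: 900+4524+3·12·29=6468; k=3: 1368+0+3·13·29=2499 → min 2499.
Optimal order: (((A_1 · A_2) · A_3) · A_4) with cost 2499.

2499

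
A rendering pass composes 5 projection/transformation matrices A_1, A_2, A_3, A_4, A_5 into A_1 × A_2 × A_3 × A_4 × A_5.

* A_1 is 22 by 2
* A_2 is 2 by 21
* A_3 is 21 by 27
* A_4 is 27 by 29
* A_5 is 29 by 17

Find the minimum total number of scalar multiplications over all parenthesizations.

4434

Adjacent pairs: A_1A_2 = 22·2·21 = 924; A_2A_3 = 2·21·27 = 1134; A_3A_4 = 21·27·29 = 16443; A_4A_5 = 27·29·17 = 13311.
Length 3: A_1..A_3: k=1: 0+1134+22·2·27=2322; k=2: 924+0+22·21·27=13398 → min 2322 | A_2..A_4: k=2: 0+16443+2·21·29=17661; k=3: 1134+0+2·27·29=2700 → min 2700 | A_3..A_5: k=3: 0+13311+21·27·17=22950; k=4: 16443+0+21·29·17=26796 → min 22950.
Length 4: A_1..A_4: k=1: 0+2700+22·2·29=3976; k=2: 924+16443+22·21·29=30765; k=3: 2322+0+22·27·29=19548 → min 3976 | A_2..A_5: k=2: 0+22950+2·21·17=23664; k=3: 1134+13311+2·27·17=15363; k=4: 2700+0+2·29·17=3686 → min 3686.
Length 5: A_1..A_5: k=1: 0+3686+22·2·17=4434; k=2: 924+22950+22·21·17=31728; k=3: 2322+13311+22·27·17=25731; k=4: 3976+0+22·29·17=14822 → min 4434.
Optimal order: (A_1 × (((A_2 × A_3) × A_4) × A_5)) with cost 4434.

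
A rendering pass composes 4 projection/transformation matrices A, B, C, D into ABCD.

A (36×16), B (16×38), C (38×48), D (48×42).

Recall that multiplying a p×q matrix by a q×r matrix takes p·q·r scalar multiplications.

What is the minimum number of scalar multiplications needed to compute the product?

85632

Adjacent pairs: AB = 36·16·38 = 21888; BC = 16·38·48 = 29184; CD = 38·48·42 = 76608.
Length 3: A..C: k=1: 0+29184+36·16·48=56832; k=2: 21888+0+36·38·48=87552 → min 56832 | B..D: k=2: 0+76608+16·38·42=102144; k=3: 29184+0+16·48·42=61440 → min 61440.
Length 4: A..D: k=1: 0+61440+36·16·42=85632; k=2: 21888+76608+36·38·42=155952; k=3: 56832+0+36·48·42=129408 → min 85632.
Optimal order: (A((BC)D)) with cost 85632.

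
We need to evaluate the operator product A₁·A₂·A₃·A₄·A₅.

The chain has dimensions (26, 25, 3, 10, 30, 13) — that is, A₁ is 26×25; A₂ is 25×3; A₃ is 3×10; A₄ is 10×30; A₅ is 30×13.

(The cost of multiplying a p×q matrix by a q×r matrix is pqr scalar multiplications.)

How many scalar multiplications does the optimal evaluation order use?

Adjacent pairs: A₁A₂ = 26·25·3 = 1950; A₂A₃ = 25·3·10 = 750; A₃A₄ = 3·10·30 = 900; A₄A₅ = 10·30·13 = 3900.
Length 3: A₁..A₃: k=1: 0+750+26·25·10=7250; k=2: 1950+0+26·3·10=2730 → min 2730 | A₂..A₄: k=2: 0+900+25·3·30=3150; k=3: 750+0+25·10·30=8250 → min 3150 | A₃..A₅: k=3: 0+3900+3·10·13=4290; k=4: 900+0+3·30·13=2070 → min 2070.
Length 4: A₁..A₄: k=1: 0+3150+26·25·30=22650; k=2: 1950+900+26·3·30=5190; k=3: 2730+0+26·10·30=10530 → min 5190 | A₂..A₅: k=2: 0+2070+25·3·13=3045; k=3: 750+3900+25·10·13=7900; k=4: 3150+0+25·30·13=12900 → min 3045.
Length 5: A₁..A₅: k=1: 0+3045+26·25·13=11495; k=2: 1950+2070+26·3·13=5034; k=3: 2730+3900+26·10·13=10010; k=4: 5190+0+26·30·13=15330 → min 5034.
Optimal order: ((A₁·A₂)·((A₃·A₄)·A₅)) with cost 5034.

5034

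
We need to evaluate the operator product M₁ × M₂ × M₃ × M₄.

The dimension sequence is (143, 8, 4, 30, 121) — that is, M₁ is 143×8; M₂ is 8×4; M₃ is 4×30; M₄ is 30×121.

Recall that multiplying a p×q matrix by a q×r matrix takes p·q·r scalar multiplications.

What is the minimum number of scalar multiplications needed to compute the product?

88308

Adjacent pairs: M₁M₂ = 143·8·4 = 4576; M₂M₃ = 8·4·30 = 960; M₃M₄ = 4·30·121 = 14520.
Length 3: M₁..M₃: k=1: 0+960+143·8·30=35280; k=2: 4576+0+143·4·30=21736 → min 21736 | M₂..M₄: k=2: 0+14520+8·4·121=18392; k=3: 960+0+8·30·121=30000 → min 18392.
Length 4: M₁..M₄: k=1: 0+18392+143·8·121=156816; k=2: 4576+14520+143·4·121=88308; k=3: 21736+0+143·30·121=540826 → min 88308.
Optimal order: ((M₁ × M₂) × (M₃ × M₄)) with cost 88308.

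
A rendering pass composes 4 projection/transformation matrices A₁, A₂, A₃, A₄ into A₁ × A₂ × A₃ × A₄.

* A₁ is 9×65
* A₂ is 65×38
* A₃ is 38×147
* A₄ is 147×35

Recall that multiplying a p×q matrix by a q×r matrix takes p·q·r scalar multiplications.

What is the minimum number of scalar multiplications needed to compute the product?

Adjacent pairs: A₁A₂ = 9·65·38 = 22230; A₂A₃ = 65·38·147 = 363090; A₃A₄ = 38·147·35 = 195510.
Length 3: A₁..A₃: k=1: 0+363090+9·65·147=449085; k=2: 22230+0+9·38·147=72504 → min 72504 | A₂..A₄: k=2: 0+195510+65·38·35=281960; k=3: 363090+0+65·147·35=697515 → min 281960.
Length 4: A₁..A₄: k=1: 0+281960+9·65·35=302435; k=2: 22230+195510+9·38·35=229710; k=3: 72504+0+9·147·35=118809 → min 118809.
Optimal order: (((A₁ × A₂) × A₃) × A₄) with cost 118809.

118809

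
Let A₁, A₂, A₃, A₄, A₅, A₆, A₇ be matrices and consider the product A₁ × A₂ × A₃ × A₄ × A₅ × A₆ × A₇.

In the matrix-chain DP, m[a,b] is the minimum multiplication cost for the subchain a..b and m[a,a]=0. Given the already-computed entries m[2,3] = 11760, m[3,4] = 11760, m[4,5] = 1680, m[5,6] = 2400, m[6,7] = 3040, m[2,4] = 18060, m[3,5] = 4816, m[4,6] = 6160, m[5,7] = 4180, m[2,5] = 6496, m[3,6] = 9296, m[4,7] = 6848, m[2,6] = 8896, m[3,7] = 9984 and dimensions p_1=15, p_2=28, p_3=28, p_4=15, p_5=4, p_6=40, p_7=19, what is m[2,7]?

10676

m[2,7] = min over k∈[2,6] of m[2,k]+m[k+1,7]+p_{1}·p_k·p_{7}.
k=2: 0 + 9984 + 15·28·19 = 17964; k=3: 11760 + 6848 + 15·28·19 = 26588; k=4: 18060 + 4180 + 15·15·19 = 26515; k=5: 6496 + 3040 + 15·4·19 = 10676; k=6: 8896 + 0 + 15·40·19 = 20296.
Minimum: 10676 at k=5.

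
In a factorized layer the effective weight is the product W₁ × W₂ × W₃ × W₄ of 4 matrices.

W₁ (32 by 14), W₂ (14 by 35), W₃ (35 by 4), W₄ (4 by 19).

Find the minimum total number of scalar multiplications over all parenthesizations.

Adjacent pairs: W₁W₂ = 32·14·35 = 15680; W₂W₃ = 14·35·4 = 1960; W₃W₄ = 35·4·19 = 2660.
Length 3: W₁..W₃: k=1: 0+1960+32·14·4=3752; k=2: 15680+0+32·35·4=20160 → min 3752 | W₂..W₄: k=2: 0+2660+14·35·19=11970; k=3: 1960+0+14·4·19=3024 → min 3024.
Length 4: W₁..W₄: k=1: 0+3024+32·14·19=11536; k=2: 15680+2660+32·35·19=39620; k=3: 3752+0+32·4·19=6184 → min 6184.
Optimal order: ((W₁ × (W₂ × W₃)) × W₄) with cost 6184.

6184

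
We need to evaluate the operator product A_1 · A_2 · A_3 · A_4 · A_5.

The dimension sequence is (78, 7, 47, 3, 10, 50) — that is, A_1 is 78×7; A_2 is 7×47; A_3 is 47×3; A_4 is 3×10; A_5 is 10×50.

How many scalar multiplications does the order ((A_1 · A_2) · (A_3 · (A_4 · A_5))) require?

217512

(A_1 · A_2): 78×7 by 7×47 → 78×47, cost 78·7·47 = 25662
(A_4 · A_5): 3×10 by 10×50 → 3×50, cost 3·10·50 = 1500
(A_3 · (A_4 · A_5)): 47×3 by 3×50 → 47×50, cost 47·3·50 = 7050; cumulative 8550
((A_1 · A_2) · (A_3 · (A_4 · A_5))): 78×47 by 47×50 → 78×50, cost 78·47·50 = 183300; cumulative 217512
Total: 217512 scalar multiplications.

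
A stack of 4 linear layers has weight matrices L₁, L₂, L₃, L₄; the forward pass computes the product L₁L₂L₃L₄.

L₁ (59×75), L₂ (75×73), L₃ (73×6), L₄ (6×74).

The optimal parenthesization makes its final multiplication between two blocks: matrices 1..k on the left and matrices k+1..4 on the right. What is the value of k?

Adjacent pairs: L₁L₂ = 59·75·73 = 323025; L₂L₃ = 75·73·6 = 32850; L₃L₄ = 73·6·74 = 32412.
Length 3: L₁..L₃: k=1: 0+32850+59·75·6=59400; k=2: 323025+0+59·73·6=348867 → min 59400 | L₂..L₄: k=2: 0+32412+75·73·74=437562; k=3: 32850+0+75·6·74=66150 → min 66150.
Top-level splits: k=1: (L₁..L₁)·(L₂..L₄) → 0+66150+59·75·74 = 393600; k=2: (L₁..L₂)·(L₃..L₄) → 323025+32412+59·73·74 = 674155; k=3: (L₁..L₃)·(L₄..L₄) → 59400+0+59·6·74 = 85596.
Best split is after L₃, i.e. k = 3.

3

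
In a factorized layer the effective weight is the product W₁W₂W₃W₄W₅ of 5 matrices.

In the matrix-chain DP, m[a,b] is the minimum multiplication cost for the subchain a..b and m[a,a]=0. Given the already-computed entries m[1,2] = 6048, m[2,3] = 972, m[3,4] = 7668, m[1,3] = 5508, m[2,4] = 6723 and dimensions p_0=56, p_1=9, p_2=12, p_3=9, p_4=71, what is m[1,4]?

m[1,4] = min over k∈[1,3] of m[1,k]+m[k+1,4]+p_{0}·p_k·p_{4}.
k=1: 0 + 6723 + 56·9·71 = 42507; k=2: 6048 + 7668 + 56·12·71 = 61428; k=3: 5508 + 0 + 56·9·71 = 41292.
Minimum: 41292 at k=3.

41292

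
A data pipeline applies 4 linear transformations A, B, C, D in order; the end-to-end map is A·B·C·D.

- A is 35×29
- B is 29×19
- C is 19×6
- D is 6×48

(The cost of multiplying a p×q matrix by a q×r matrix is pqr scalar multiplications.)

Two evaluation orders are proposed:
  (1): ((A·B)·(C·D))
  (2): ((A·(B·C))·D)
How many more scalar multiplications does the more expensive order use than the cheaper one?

37201

Order (1) = ((A·B)·(C·D)): (A·B): 35×29 by 29×19 → 35×19, cost 35·29·19 = 19285; (C·D): 19×6 by 6×48 → 19×48, cost 19·6·48 = 5472; ((A·B)·(C·D)): 35×19 by 19×48 → 35×48, cost 35·19·48 = 31920; cumulative 56677. Total 56677.
Order (2) = ((A·(B·C))·D): (B·C): 29×19 by 19×6 → 29×6, cost 29·19·6 = 3306; (A·(B·C)): 35×29 by 29×6 → 35×6, cost 35·29·6 = 6090; cumulative 9396; ((A·(B·C))·D): 35×6 by 6×48 → 35×48, cost 35·6·48 = 10080; cumulative 19476. Total 19476.
Difference: |56677 − 19476| = 37201.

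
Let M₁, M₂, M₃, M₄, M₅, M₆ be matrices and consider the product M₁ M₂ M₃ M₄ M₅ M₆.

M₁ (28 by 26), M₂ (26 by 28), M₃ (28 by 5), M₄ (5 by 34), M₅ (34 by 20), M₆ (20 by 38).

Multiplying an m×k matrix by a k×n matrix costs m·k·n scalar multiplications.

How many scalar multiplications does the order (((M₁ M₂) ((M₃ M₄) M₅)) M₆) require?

(M₁ M₂): 28×26 by 26×28 → 28×28, cost 28·26·28 = 20384
(M₃ M₄): 28×5 by 5×34 → 28×34, cost 28·5·34 = 4760
((M₃ M₄) M₅): 28×34 by 34×20 → 28×20, cost 28·34·20 = 19040; cumulative 23800
((M₁ M₂) ((M₃ M₄) M₅)): 28×28 by 28×20 → 28×20, cost 28·28·20 = 15680; cumulative 59864
(((M₁ M₂) ((M₃ M₄) M₅)) M₆): 28×20 by 20×38 → 28×38, cost 28·20·38 = 21280; cumulative 81144
Total: 81144 scalar multiplications.

81144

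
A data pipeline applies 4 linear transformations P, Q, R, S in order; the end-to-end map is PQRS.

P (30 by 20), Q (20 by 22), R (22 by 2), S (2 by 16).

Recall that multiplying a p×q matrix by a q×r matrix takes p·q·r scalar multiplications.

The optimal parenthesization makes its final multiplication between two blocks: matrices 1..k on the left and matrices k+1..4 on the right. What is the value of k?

3

Adjacent pairs: PQ = 30·20·22 = 13200; QR = 20·22·2 = 880; RS = 22·2·16 = 704.
Length 3: P..R: k=1: 0+880+30·20·2=2080; k=2: 13200+0+30·22·2=14520 → min 2080 | Q..S: k=2: 0+704+20·22·16=7744; k=3: 880+0+20·2·16=1520 → min 1520.
Top-level splits: k=1: (P..P)·(Q..S) → 0+1520+30·20·16 = 11120; k=2: (P..Q)·(R..S) → 13200+704+30·22·16 = 24464; k=3: (P..R)·(S..S) → 2080+0+30·2·16 = 3040.
Best split is after R, i.e. k = 3.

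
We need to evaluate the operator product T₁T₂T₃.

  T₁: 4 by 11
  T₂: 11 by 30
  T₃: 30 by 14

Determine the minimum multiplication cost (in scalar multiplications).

3000

Order (T₁(T₂T₃)): (T₂T₃): 11×30 by 30×14 → 11×14, cost 11·30·14 = 4620; (T₁(T₂T₃)): 4×11 by 11×14 → 4×14, cost 4·11·14 = 616; cumulative 5236. Total 5236.
Order ((T₁T₂)T₃): (T₁T₂): 4×11 by 11×30 → 4×30, cost 4·11·30 = 1320; ((T₁T₂)T₃): 4×30 by 30×14 → 4×14, cost 4·30·14 = 1680; cumulative 3000. Total 3000.
Minimum: 3000.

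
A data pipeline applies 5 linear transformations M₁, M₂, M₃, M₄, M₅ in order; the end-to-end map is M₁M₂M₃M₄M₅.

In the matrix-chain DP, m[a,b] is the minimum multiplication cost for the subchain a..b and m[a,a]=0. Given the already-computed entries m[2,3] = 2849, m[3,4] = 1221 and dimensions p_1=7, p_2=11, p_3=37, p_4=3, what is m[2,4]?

1452

m[2,4] = min over k∈[2,3] of m[2,k]+m[k+1,4]+p_{1}·p_k·p_{4}.
k=2: 0 + 1221 + 7·11·3 = 1452; k=3: 2849 + 0 + 7·37·3 = 3626.
Minimum: 1452 at k=2.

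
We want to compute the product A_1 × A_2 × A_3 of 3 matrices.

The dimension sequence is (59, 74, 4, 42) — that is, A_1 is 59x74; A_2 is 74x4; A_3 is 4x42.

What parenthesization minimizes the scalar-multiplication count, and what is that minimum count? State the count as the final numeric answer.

27376

(A_1 × (A_2 × A_3)): cost 195804.
((A_1 × A_2) × A_3): cost 27376.
Optimal: ((A_1 × A_2) × A_3) with cost 27376.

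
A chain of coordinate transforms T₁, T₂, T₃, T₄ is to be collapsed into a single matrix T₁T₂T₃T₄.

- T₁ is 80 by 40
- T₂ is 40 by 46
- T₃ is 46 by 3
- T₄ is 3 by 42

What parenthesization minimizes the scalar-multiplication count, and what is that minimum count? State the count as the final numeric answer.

Adjacent pairs: T₁T₂ = 80·40·46 = 147200; T₂T₃ = 40·46·3 = 5520; T₃T₄ = 46·3·42 = 5796.
Length 3: T₁..T₃: k=1: 0+5520+80·40·3=15120; k=2: 147200+0+80·46·3=158240 → min 15120 | T₂..T₄: k=2: 0+5796+40·46·42=83076; k=3: 5520+0+40·3·42=10560 → min 10560.
Length 4: T₁..T₄: k=1: 0+10560+80·40·42=144960; k=2: 147200+5796+80·46·42=307556; k=3: 15120+0+80·3·42=25200 → min 25200.
Optimal parenthesization: ((T₁(T₂T₃))T₄) with cost 25200.

25200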